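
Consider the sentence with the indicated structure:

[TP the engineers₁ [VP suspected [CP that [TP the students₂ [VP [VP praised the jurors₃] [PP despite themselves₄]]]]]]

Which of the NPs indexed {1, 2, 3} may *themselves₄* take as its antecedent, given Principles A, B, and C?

{2}

*themselves* is an anaphor, so Principle A applies: it must be bound in its binding domain.
Binding domain of *themselves₄*: the embedded TP, whose subject is the students₂.
*the engineers₁* c-commands the anaphor but is outside its binding domain → cannot satisfy Principle A.
*the students₂* c-commands the anaphor within its binding domain → licit binder.
*the jurors₃* does not c-command the anaphor → cannot bind it.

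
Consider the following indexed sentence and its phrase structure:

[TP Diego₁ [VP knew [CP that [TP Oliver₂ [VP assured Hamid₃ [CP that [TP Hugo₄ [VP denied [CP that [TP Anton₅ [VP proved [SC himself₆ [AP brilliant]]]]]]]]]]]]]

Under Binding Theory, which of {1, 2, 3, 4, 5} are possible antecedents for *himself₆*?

*himself* is an anaphor, so Principle A applies: it must be bound in its binding domain.
Binding domain of *himself₆*: the embedded TP, whose subject is Anton₅.
*Diego₁* c-commands the anaphor but is outside its binding domain → cannot satisfy Principle A.
*Oliver₂* c-commands the anaphor but is outside its binding domain → cannot satisfy Principle A.
*Hamid₃* c-commands the anaphor but is outside its binding domain → cannot satisfy Principle A.
*Hugo₄* c-commands the anaphor but is outside its binding domain → cannot satisfy Principle A.
*Anton₅* c-commands the anaphor within its binding domain → licit binder.

{5}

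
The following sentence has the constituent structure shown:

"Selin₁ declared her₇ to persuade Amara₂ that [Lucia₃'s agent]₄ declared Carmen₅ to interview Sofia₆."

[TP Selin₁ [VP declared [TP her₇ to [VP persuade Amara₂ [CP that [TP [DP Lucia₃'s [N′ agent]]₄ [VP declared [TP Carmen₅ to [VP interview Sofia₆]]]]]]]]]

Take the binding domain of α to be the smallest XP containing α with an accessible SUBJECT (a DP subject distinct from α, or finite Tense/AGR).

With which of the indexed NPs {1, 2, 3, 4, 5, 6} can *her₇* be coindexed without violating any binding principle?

*her* is a pronoun, so Principle B applies: it must be free in its binding domain.
Binding domain of *her₇*: the matrix TP, whose subject is Selin₁.
*Selin₁* c-commands the pronoun within its binding domain → coindexation would violate Principle B.
*Amara₂*: the pronoun c-commands this R-expression → coindexation would violate Principle C on *Amara₂*.
*Lucia₃*: the pronoun c-commands this R-expression → coindexation would violate Principle C on *Lucia₃*.
*[Lucia₃'s agent]₄*: the pronoun c-commands this R-expression → coindexation would violate Principle C on *[Lucia₃'s agent]₄*.
*Carmen₅*: the pronoun c-commands this R-expression → coindexation would violate Principle C on *Carmen₅*.
*Sofia₆*: the pronoun c-commands this R-expression → coindexation would violate Principle C on *Sofia₆*.

none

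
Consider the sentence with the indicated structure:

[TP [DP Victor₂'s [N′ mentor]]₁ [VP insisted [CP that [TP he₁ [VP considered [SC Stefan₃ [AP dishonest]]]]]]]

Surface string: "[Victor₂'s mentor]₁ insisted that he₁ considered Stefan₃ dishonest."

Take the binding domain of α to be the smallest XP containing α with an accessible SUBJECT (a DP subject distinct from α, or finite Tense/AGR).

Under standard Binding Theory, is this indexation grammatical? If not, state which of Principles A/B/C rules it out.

The two coindexed NPs are *[Victor₂'s mentor]₁* and *he₁*.
*he₁* is a pronoun; nothing c-commands it within its binding domain (the embedded TP.), so Principle B holds trivially.
*[Victor₂'s mentor]₁* is an R-expression; *he₁* does not c-command it, and no other NP shares its index, so Principle C is satisfied.
All principles are respected.

grammatical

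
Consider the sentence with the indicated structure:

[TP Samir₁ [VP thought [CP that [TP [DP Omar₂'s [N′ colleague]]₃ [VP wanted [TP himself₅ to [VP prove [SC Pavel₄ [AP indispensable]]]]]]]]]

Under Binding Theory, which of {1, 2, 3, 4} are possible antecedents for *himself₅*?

*himself* is an anaphor, so Principle A applies: it must be bound in its binding domain.
Binding domain of *himself₅*: the embedded TP, whose subject is [Omar₂'s colleague]₃.
*Samir₁* c-commands the anaphor but is outside its binding domain → cannot satisfy Principle A.
*Omar₂* does not c-command the anaphor → cannot bind it.
*[Omar₂'s colleague]₃* c-commands the anaphor within its binding domain → licit binder.
*Pavel₄* does not c-command the anaphor → cannot bind it.

{3}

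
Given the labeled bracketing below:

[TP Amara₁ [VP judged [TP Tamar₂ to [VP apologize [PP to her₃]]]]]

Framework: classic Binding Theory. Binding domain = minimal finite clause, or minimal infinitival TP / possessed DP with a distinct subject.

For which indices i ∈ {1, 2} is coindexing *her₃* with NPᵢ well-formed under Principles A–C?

{1}

*her* is a pronoun, so Principle B applies: it must be free in its binding domain.
Binding domain of *her₃*: the embedded TP, whose subject is Tamar₂.
*Amara₁* c-commands the pronoun but from outside its binding domain, and is not c-commanded by it → coindexation permitted.
*Tamar₂* c-commands the pronoun within its binding domain → coindexation would violate Principle B.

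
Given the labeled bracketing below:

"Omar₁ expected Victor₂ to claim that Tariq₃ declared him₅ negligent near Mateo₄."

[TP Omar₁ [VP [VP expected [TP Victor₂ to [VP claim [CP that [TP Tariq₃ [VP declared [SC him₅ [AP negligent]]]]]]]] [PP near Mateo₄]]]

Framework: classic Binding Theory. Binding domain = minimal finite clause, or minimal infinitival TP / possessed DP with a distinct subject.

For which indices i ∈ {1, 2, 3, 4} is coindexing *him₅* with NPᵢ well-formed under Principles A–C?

*him* is a pronoun, so Principle B applies: it must be free in its binding domain.
Binding domain of *him₅*: the embedded TP, whose subject is Tariq₃.
*Omar₁* c-commands the pronoun but from outside its binding domain, and is not c-commanded by it → coindexation permitted.
*Victor₂* c-commands the pronoun but from outside its binding domain, and is not c-commanded by it → coindexation permitted.
*Tariq₃* c-commands the pronoun within its binding domain → coindexation would violate Principle B.
*Mateo₄* and the pronoun do not c-command one another → neither Principle B nor Principle C is at stake; coindexation permitted.

{1, 2, 4}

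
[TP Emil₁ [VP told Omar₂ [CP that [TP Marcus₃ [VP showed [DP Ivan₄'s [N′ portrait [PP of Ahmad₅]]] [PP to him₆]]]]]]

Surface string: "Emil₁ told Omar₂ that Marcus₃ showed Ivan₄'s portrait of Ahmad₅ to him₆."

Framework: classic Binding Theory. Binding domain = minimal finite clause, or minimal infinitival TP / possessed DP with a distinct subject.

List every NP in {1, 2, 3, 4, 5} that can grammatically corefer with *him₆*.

{1, 2, 4, 5}

*him* is a pronoun, so Principle B applies: it must be free in its binding domain.
Binding domain of *him₆*: the embedded TP, whose subject is Marcus₃.
*Emil₁* c-commands the pronoun but from outside its binding domain, and is not c-commanded by it → coindexation permitted.
*Omar₂* c-commands the pronoun but from outside its binding domain, and is not c-commanded by it → coindexation permitted.
*Marcus₃* c-commands the pronoun within its binding domain → coindexation would violate Principle B.
*Ivan₄* and the pronoun do not c-command one another → neither Principle B nor Principle C is at stake; coindexation permitted.
*Ahmad₅* and the pronoun do not c-command one another → neither Principle B nor Principle C is at stake; coindexation permitted.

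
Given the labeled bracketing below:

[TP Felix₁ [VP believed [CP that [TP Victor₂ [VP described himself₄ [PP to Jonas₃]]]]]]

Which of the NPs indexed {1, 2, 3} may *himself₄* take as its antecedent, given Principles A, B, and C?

*himself* is an anaphor, so Principle A applies: it must be bound in its binding domain.
Binding domain of *himself₄*: the embedded TP, whose subject is Victor₂.
*Felix₁* c-commands the anaphor but is outside its binding domain → cannot satisfy Principle A.
*Victor₂* c-commands the anaphor within its binding domain → licit binder.
*Jonas₃* does not c-command the anaphor → cannot bind it.

{2}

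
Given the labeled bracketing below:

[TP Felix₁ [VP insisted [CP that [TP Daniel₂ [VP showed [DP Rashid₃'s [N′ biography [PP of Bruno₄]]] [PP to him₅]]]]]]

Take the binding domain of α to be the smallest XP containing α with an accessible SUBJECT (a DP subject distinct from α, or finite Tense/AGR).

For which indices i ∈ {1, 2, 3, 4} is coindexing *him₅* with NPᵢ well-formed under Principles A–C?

*him* is a pronoun, so Principle B applies: it must be free in its binding domain.
Binding domain of *him₅*: the embedded TP, whose subject is Daniel₂.
*Felix₁* c-commands the pronoun but from outside its binding domain, and is not c-commanded by it → coindexation permitted.
*Daniel₂* c-commands the pronoun within its binding domain → coindexation would violate Principle B.
*Rashid₃* and the pronoun do not c-command one another → neither Principle B nor Principle C is at stake; coindexation permitted.
*Bruno₄* and the pronoun do not c-command one another → neither Principle B nor Principle C is at stake; coindexation permitted.

{1, 3, 4}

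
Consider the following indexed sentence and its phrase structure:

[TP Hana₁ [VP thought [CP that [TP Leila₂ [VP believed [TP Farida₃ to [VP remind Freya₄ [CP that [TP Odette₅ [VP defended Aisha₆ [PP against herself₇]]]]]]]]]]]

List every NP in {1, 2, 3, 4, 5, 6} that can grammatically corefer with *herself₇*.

*herself* is an anaphor, so Principle A applies: it must be bound in its binding domain.
Binding domain of *herself₇*: the embedded TP, whose subject is Odette₅.
*Hana₁* c-commands the anaphor but is outside its binding domain → cannot satisfy Principle A.
*Leila₂* c-commands the anaphor but is outside its binding domain → cannot satisfy Principle A.
*Farida₃* c-commands the anaphor but is outside its binding domain → cannot satisfy Principle A.
*Freya₄* c-commands the anaphor but is outside its binding domain → cannot satisfy Principle A.
*Odette₅* c-commands the anaphor within its binding domain → licit binder.
*Aisha₆* c-commands the anaphor within its binding domain → licit binder.

{5, 6}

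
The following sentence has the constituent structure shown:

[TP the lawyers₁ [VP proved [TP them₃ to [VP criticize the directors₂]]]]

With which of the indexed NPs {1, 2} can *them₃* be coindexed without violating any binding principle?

*them* is a pronoun, so Principle B applies: it must be free in its binding domain.
Binding domain of *them₃*: the matrix TP, whose subject is the lawyers₁.
*the lawyers₁* c-commands the pronoun within its binding domain → coindexation would violate Principle B.
*the directors₂*: the pronoun c-commands this R-expression → coindexation would violate Principle C on *the directors₂*.

none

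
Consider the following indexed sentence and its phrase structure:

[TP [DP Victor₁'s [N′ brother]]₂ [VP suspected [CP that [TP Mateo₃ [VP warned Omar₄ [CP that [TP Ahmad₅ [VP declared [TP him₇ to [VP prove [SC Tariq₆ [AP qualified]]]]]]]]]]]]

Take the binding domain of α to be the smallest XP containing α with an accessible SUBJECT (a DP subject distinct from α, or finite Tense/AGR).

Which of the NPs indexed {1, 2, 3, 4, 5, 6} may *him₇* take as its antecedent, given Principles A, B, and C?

*him* is a pronoun, so Principle B applies: it must be free in its binding domain.
Binding domain of *him₇*: the embedded TP, whose subject is Ahmad₅.
*Victor₁* and the pronoun do not c-command one another → neither Principle B nor Principle C is at stake; coindexation permitted.
*[Victor₁'s brother]₂* c-commands the pronoun but from outside its binding domain, and is not c-commanded by it → coindexation permitted.
*Mateo₃* c-commands the pronoun but from outside its binding domain, and is not c-commanded by it → coindexation permitted.
*Omar₄* c-commands the pronoun but from outside its binding domain, and is not c-commanded by it → coindexation permitted.
*Ahmad₅* c-commands the pronoun within its binding domain → coindexation would violate Principle B.
*Tariq₆*: the pronoun c-commands this R-expression → coindexation would violate Principle C on *Tariq₆*.

{1, 2, 3, 4}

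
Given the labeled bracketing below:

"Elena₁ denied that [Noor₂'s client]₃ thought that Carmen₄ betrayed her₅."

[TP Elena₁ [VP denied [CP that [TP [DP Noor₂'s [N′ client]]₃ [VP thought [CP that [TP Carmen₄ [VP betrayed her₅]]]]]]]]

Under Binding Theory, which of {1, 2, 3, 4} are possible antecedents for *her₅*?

*her* is a pronoun, so Principle B applies: it must be free in its binding domain.
Binding domain of *her₅*: the embedded TP, whose subject is Carmen₄.
*Elena₁* c-commands the pronoun but from outside its binding domain, and is not c-commanded by it → coindexation permitted.
*Noor₂* and the pronoun do not c-command one another → neither Principle B nor Principle C is at stake; coindexation permitted.
*[Noor₂'s client]₃* c-commands the pronoun but from outside its binding domain, and is not c-commanded by it → coindexation permitted.
*Carmen₄* c-commands the pronoun within its binding domain → coindexation would violate Principle B.

{1, 2, 3}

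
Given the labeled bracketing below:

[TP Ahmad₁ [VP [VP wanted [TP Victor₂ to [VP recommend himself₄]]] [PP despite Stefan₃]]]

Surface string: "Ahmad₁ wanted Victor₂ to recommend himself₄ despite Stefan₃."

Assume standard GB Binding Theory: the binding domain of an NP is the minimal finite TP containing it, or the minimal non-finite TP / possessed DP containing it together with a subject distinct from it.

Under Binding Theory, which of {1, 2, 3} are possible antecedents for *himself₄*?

{2}

*himself* is an anaphor, so Principle A applies: it must be bound in its binding domain.
Binding domain of *himself₄*: the embedded TP, whose subject is Victor₂.
*Ahmad₁* c-commands the anaphor but is outside its binding domain → cannot satisfy Principle A.
*Victor₂* c-commands the anaphor within its binding domain → licit binder.
*Stefan₃* does not c-command the anaphor → cannot bind it.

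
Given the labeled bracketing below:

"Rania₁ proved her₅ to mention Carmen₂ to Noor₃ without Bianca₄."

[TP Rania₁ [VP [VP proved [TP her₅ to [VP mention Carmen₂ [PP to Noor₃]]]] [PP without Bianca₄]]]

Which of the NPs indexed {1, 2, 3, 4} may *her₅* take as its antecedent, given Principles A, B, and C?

{4}

*her* is a pronoun, so Principle B applies: it must be free in its binding domain.
Binding domain of *her₅*: the matrix TP, whose subject is Rania₁.
*Rania₁* c-commands the pronoun within its binding domain → coindexation would violate Principle B.
*Carmen₂*: the pronoun c-commands this R-expression → coindexation would violate Principle C on *Carmen₂*.
*Noor₃*: the pronoun c-commands this R-expression → coindexation would violate Principle C on *Noor₃*.
*Bianca₄* and the pronoun do not c-command one another → neither Principle B nor Principle C is at stake; coindexation permitted.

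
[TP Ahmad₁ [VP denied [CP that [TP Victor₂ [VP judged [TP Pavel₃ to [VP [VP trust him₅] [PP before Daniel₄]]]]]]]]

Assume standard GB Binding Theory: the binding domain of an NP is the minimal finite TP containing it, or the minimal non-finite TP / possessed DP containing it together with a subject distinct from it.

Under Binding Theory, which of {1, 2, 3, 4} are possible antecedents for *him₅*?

*him* is a pronoun, so Principle B applies: it must be free in its binding domain.
Binding domain of *him₅*: the embedded TP, whose subject is Pavel₃.
*Ahmad₁* c-commands the pronoun but from outside its binding domain, and is not c-commanded by it → coindexation permitted.
*Victor₂* c-commands the pronoun but from outside its binding domain, and is not c-commanded by it → coindexation permitted.
*Pavel₃* c-commands the pronoun within its binding domain → coindexation would violate Principle B.
*Daniel₄* and the pronoun do not c-command one another → neither Principle B nor Principle C is at stake; coindexation permitted.

{1, 2, 4}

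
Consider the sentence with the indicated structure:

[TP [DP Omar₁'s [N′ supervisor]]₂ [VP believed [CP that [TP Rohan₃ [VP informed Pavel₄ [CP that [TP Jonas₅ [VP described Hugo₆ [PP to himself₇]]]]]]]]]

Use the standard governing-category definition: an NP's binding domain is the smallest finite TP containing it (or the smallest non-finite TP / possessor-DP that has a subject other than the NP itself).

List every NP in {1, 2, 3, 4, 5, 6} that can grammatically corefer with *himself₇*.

{5, 6}

*himself* is an anaphor, so Principle A applies: it must be bound in its binding domain.
Binding domain of *himself₇*: the embedded TP, whose subject is Jonas₅.
*Omar₁* does not c-command the anaphor → cannot bind it.
*[Omar₁'s supervisor]₂* c-commands the anaphor but is outside its binding domain → cannot satisfy Principle A.
*Rohan₃* c-commands the anaphor but is outside its binding domain → cannot satisfy Principle A.
*Pavel₄* c-commands the anaphor but is outside its binding domain → cannot satisfy Principle A.
*Jonas₅* c-commands the anaphor within its binding domain → licit binder.
*Hugo₆* c-commands the anaphor within its binding domain → licit binder.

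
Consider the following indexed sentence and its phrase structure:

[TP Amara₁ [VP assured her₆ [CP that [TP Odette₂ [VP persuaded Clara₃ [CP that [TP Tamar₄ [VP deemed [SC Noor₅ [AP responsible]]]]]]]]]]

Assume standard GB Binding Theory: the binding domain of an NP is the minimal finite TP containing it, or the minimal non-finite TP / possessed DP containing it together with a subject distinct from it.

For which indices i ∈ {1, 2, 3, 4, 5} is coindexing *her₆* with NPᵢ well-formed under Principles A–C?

none

*her* is a pronoun, so Principle B applies: it must be free in its binding domain.
Binding domain of *her₆*: the matrix TP, whose subject is Amara₁.
*Amara₁* c-commands the pronoun within its binding domain → coindexation would violate Principle B.
*Odette₂*: the pronoun c-commands this R-expression → coindexation would violate Principle C on *Odette₂*.
*Clara₃*: the pronoun c-commands this R-expression → coindexation would violate Principle C on *Clara₃*.
*Tamar₄*: the pronoun c-commands this R-expression → coindexation would violate Principle C on *Tamar₄*.
*Noor₅*: the pronoun c-commands this R-expression → coindexation would violate Principle C on *Noor₅*.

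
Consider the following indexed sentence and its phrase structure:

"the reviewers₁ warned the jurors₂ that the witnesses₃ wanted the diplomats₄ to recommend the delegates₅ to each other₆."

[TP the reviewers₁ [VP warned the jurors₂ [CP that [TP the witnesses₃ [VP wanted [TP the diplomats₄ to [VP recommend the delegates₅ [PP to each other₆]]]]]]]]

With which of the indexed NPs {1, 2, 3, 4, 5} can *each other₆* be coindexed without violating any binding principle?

{4, 5}

*each other* is an anaphor, so Principle A applies: it must be bound in its binding domain.
Binding domain of *each other₆*: the embedded TP, whose subject is the diplomats₄.
*the reviewers₁* c-commands the anaphor but is outside its binding domain → cannot satisfy Principle A.
*the jurors₂* c-commands the anaphor but is outside its binding domain → cannot satisfy Principle A.
*the witnesses₃* c-commands the anaphor but is outside its binding domain → cannot satisfy Principle A.
*the diplomats₄* c-commands the anaphor within its binding domain → licit binder.
*the delegates₅* c-commands the anaphor within its binding domain → licit binder.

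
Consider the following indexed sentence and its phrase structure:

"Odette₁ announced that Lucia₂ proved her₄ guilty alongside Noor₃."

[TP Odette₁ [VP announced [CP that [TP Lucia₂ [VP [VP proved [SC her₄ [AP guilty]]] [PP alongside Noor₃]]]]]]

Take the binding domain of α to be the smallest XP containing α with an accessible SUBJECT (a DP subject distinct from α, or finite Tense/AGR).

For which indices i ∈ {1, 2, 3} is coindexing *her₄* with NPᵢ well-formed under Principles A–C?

*her* is a pronoun, so Principle B applies: it must be free in its binding domain.
Binding domain of *her₄*: the embedded TP, whose subject is Lucia₂.
*Odette₁* c-commands the pronoun but from outside its binding domain, and is not c-commanded by it → coindexation permitted.
*Lucia₂* c-commands the pronoun within its binding domain → coindexation would violate Principle B.
*Noor₃* and the pronoun do not c-command one another → neither Principle B nor Principle C is at stake; coindexation permitted.

{1, 3}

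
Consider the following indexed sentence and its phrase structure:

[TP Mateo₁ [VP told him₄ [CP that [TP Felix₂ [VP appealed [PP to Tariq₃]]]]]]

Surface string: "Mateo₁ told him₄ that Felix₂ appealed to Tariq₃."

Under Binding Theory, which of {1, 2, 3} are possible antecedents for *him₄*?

none

*him* is a pronoun, so Principle B applies: it must be free in its binding domain.
Binding domain of *him₄*: the matrix TP, whose subject is Mateo₁.
*Mateo₁* c-commands the pronoun within its binding domain → coindexation would violate Principle B.
*Felix₂*: the pronoun c-commands this R-expression → coindexation would violate Principle C on *Felix₂*.
*Tariq₃*: the pronoun c-commands this R-expression → coindexation would violate Principle C on *Tariq₃*.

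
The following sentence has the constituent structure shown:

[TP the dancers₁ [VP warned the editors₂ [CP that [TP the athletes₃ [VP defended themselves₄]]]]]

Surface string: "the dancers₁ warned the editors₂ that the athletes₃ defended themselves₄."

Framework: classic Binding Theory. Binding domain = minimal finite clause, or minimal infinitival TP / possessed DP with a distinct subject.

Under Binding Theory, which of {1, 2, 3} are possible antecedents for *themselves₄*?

*themselves* is an anaphor, so Principle A applies: it must be bound in its binding domain.
Binding domain of *themselves₄*: the embedded TP, whose subject is the athletes₃.
*the dancers₁* c-commands the anaphor but is outside its binding domain → cannot satisfy Principle A.
*the editors₂* c-commands the anaphor but is outside its binding domain → cannot satisfy Principle A.
*the athletes₃* c-commands the anaphor within its binding domain → licit binder.

{3}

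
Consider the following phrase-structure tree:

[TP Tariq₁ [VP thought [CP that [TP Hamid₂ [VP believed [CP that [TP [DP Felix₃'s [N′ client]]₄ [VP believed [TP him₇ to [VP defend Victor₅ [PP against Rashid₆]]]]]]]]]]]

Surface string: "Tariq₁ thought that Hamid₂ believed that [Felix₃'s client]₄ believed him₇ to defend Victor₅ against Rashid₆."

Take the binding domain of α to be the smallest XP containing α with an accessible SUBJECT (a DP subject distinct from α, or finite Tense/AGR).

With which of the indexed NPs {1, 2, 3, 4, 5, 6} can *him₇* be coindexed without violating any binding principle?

{1, 2, 3}

*him* is a pronoun, so Principle B applies: it must be free in its binding domain.
Binding domain of *him₇*: the embedded TP, whose subject is [Felix₃'s client]₄.
*Tariq₁* c-commands the pronoun but from outside its binding domain, and is not c-commanded by it → coindexation permitted.
*Hamid₂* c-commands the pronoun but from outside its binding domain, and is not c-commanded by it → coindexation permitted.
*Felix₃* and the pronoun do not c-command one another → neither Principle B nor Principle C is at stake; coindexation permitted.
*[Felix₃'s client]₄* c-commands the pronoun within its binding domain → coindexation would violate Principle B.
*Victor₅*: the pronoun c-commands this R-expression → coindexation would violate Principle C on *Victor₅*.
*Rashid₆*: the pronoun c-commands this R-expression → coindexation would violate Principle C on *Rashid₆*.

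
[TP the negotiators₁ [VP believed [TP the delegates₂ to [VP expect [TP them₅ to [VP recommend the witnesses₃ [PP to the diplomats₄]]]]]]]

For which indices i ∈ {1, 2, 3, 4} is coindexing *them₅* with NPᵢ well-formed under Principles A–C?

{1}

*them* is a pronoun, so Principle B applies: it must be free in its binding domain.
Binding domain of *them₅*: the embedded TP, whose subject is the delegates₂.
*the negotiators₁* c-commands the pronoun but from outside its binding domain, and is not c-commanded by it → coindexation permitted.
*the delegates₂* c-commands the pronoun within its binding domain → coindexation would violate Principle B.
*the witnesses₃*: the pronoun c-commands this R-expression → coindexation would violate Principle C on *the witnesses₃*.
*the diplomats₄*: the pronoun c-commands this R-expression → coindexation would violate Principle C on *the diplomats₄*.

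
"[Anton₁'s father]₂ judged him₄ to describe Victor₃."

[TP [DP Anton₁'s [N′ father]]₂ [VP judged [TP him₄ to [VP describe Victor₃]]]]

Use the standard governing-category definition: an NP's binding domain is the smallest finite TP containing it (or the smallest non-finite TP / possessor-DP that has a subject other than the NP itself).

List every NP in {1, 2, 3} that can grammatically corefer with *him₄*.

*him* is a pronoun, so Principle B applies: it must be free in its binding domain.
Binding domain of *him₄*: the matrix TP, whose subject is [Anton₁'s father]₂.
*Anton₁* and the pronoun do not c-command one another → neither Principle B nor Principle C is at stake; coindexation permitted.
*[Anton₁'s father]₂* c-commands the pronoun within its binding domain → coindexation would violate Principle B.
*Victor₃*: the pronoun c-commands this R-expression → coindexation would violate Principle C on *Victor₃*.

{1}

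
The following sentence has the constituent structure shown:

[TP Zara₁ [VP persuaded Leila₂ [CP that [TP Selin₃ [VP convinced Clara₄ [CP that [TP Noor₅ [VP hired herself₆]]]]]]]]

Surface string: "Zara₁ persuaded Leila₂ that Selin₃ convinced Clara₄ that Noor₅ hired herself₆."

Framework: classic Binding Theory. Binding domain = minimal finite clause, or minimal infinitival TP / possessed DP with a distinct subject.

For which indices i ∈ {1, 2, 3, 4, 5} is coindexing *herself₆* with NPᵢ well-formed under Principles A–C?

{5}

*herself* is an anaphor, so Principle A applies: it must be bound in its binding domain.
Binding domain of *herself₆*: the embedded TP, whose subject is Noor₅.
*Zara₁* c-commands the anaphor but is outside its binding domain → cannot satisfy Principle A.
*Leila₂* c-commands the anaphor but is outside its binding domain → cannot satisfy Principle A.
*Selin₃* c-commands the anaphor but is outside its binding domain → cannot satisfy Principle A.
*Clara₄* c-commands the anaphor but is outside its binding domain → cannot satisfy Principle A.
*Noor₅* c-commands the anaphor within its binding domain → licit binder.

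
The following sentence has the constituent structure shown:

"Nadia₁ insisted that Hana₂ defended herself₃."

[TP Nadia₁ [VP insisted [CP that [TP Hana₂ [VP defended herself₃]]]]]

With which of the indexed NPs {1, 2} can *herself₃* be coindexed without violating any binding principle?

*herself* is an anaphor, so Principle A applies: it must be bound in its binding domain.
Binding domain of *herself₃*: the embedded TP, whose subject is Hana₂.
*Nadia₁* c-commands the anaphor but is outside its binding domain → cannot satisfy Principle A.
*Hana₂* c-commands the anaphor within its binding domain → licit binder.

{2}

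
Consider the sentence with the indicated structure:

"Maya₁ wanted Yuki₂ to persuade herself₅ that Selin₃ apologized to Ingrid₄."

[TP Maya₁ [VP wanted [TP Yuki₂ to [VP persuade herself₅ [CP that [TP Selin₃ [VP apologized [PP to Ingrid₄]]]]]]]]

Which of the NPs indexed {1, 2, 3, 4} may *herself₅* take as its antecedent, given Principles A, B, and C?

{2}

*herself* is an anaphor, so Principle A applies: it must be bound in its binding domain.
Binding domain of *herself₅*: the embedded TP, whose subject is Yuki₂.
*Maya₁* c-commands the anaphor but is outside its binding domain → cannot satisfy Principle A.
*Yuki₂* c-commands the anaphor within its binding domain → licit binder.
*Selin₃* does not c-command the anaphor → cannot bind it.
*Ingrid₄* does not c-command the anaphor → cannot bind it.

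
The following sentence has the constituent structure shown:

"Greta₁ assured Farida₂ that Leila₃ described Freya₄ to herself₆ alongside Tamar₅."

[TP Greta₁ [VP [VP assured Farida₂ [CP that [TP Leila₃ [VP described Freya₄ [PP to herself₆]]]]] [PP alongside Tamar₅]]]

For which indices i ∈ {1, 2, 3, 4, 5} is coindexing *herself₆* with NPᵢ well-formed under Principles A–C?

*herself* is an anaphor, so Principle A applies: it must be bound in its binding domain.
Binding domain of *herself₆*: the embedded TP, whose subject is Leila₃.
*Greta₁* c-commands the anaphor but is outside its binding domain → cannot satisfy Principle A.
*Farida₂* c-commands the anaphor but is outside its binding domain → cannot satisfy Principle A.
*Leila₃* c-commands the anaphor within its binding domain → licit binder.
*Freya₄* c-commands the anaphor within its binding domain → licit binder.
*Tamar₅* does not c-command the anaphor → cannot bind it.

{3, 4}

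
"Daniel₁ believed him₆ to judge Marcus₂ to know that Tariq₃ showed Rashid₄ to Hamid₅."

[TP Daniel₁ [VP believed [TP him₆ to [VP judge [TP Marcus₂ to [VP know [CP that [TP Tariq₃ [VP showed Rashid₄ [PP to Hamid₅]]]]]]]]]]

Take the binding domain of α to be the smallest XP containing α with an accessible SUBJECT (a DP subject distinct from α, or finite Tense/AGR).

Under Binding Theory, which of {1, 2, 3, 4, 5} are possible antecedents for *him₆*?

none

*him* is a pronoun, so Principle B applies: it must be free in its binding domain.
Binding domain of *him₆*: the matrix TP, whose subject is Daniel₁.
*Daniel₁* c-commands the pronoun within its binding domain → coindexation would violate Principle B.
*Marcus₂*: the pronoun c-commands this R-expression → coindexation would violate Principle C on *Marcus₂*.
*Tariq₃*: the pronoun c-commands this R-expression → coindexation would violate Principle C on *Tariq₃*.
*Rashid₄*: the pronoun c-commands this R-expression → coindexation would violate Principle C on *Rashid₄*.
*Hamid₅*: the pronoun c-commands this R-expression → coindexation would violate Principle C on *Hamid₅*.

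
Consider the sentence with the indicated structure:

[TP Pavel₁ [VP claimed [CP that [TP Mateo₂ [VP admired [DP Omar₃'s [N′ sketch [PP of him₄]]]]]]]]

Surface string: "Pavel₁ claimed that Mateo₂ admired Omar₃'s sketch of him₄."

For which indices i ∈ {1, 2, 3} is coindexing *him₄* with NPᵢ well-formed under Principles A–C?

{1, 2}

*him* is a pronoun, so Principle B applies: it must be free in its binding domain.
Binding domain of *him₄*: the possessed DP, whose subject is Omar₃.
*Pavel₁* c-commands the pronoun but from outside its binding domain, and is not c-commanded by it → coindexation permitted.
*Mateo₂* c-commands the pronoun but from outside its binding domain, and is not c-commanded by it → coindexation permitted.
*Omar₃* c-commands the pronoun within its binding domain → coindexation would violate Principle B.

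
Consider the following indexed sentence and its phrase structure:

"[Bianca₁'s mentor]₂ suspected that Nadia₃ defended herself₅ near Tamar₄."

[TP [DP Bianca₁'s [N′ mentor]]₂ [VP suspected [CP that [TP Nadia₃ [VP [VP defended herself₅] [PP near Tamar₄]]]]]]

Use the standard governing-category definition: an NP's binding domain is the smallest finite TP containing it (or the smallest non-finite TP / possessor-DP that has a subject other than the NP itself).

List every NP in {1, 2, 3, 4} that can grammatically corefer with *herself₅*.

*herself* is an anaphor, so Principle A applies: it must be bound in its binding domain.
Binding domain of *herself₅*: the embedded TP, whose subject is Nadia₃.
*Bianca₁* does not c-command the anaphor → cannot bind it.
*[Bianca₁'s mentor]₂* c-commands the anaphor but is outside its binding domain → cannot satisfy Principle A.
*Nadia₃* c-commands the anaphor within its binding domain → licit binder.
*Tamar₄* does not c-command the anaphor → cannot bind it.

{3}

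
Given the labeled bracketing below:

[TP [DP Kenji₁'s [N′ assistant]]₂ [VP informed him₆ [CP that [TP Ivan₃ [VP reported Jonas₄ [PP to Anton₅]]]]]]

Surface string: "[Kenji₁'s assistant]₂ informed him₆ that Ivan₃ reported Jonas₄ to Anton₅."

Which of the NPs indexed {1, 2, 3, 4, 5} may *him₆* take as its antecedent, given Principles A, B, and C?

{1}

*him* is a pronoun, so Principle B applies: it must be free in its binding domain.
Binding domain of *him₆*: the matrix TP, whose subject is [Kenji₁'s assistant]₂.
*Kenji₁* and the pronoun do not c-command one another → neither Principle B nor Principle C is at stake; coindexation permitted.
*[Kenji₁'s assistant]₂* c-commands the pronoun within its binding domain → coindexation would violate Principle B.
*Ivan₃*: the pronoun c-commands this R-expression → coindexation would violate Principle C on *Ivan₃*.
*Jonas₄*: the pronoun c-commands this R-expression → coindexation would violate Principle C on *Jonas₄*.
*Anton₅*: the pronoun c-commands this R-expression → coindexation would violate Principle C on *Anton₅*.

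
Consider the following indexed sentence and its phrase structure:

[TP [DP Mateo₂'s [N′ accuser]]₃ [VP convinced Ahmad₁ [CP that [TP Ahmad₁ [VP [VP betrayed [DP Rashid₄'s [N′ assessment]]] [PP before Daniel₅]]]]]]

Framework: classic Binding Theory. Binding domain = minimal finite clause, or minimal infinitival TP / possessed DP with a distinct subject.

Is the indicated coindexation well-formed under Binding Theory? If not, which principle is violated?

Principle C

The two coindexed NPs are *Ahmad₁* (the lower occurrence) and *Ahmad₁* (the higher occurrence).
*Ahmad₁* (the lower occurrence) is an R-expression. Principle C requires it to be free everywhere.
*Ahmad₁* (the higher occurrence) c-commands it and carries the same index.
The R-expression is bound → Principle C violation.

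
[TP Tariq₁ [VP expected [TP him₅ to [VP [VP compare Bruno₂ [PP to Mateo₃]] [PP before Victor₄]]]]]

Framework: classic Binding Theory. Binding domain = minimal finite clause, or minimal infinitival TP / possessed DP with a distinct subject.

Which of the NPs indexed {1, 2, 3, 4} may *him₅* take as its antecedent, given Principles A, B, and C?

*him* is a pronoun, so Principle B applies: it must be free in its binding domain.
Binding domain of *him₅*: the matrix TP, whose subject is Tariq₁.
*Tariq₁* c-commands the pronoun within its binding domain → coindexation would violate Principle B.
*Bruno₂*: the pronoun c-commands this R-expression → coindexation would violate Principle C on *Bruno₂*.
*Mateo₃*: the pronoun c-commands this R-expression → coindexation would violate Principle C on *Mateo₃*.
*Victor₄*: the pronoun c-commands this R-expression → coindexation would violate Principle C on *Victor₄*.

none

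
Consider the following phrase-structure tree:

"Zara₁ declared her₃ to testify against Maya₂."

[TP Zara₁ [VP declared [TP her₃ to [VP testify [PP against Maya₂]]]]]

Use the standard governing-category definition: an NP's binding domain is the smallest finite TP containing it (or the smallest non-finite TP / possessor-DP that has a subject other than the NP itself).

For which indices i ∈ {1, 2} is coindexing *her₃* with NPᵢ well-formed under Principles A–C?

none

*her* is a pronoun, so Principle B applies: it must be free in its binding domain.
Binding domain of *her₃*: the matrix TP, whose subject is Zara₁.
*Zara₁* c-commands the pronoun within its binding domain → coindexation would violate Principle B.
*Maya₂*: the pronoun c-commands this R-expression → coindexation would violate Principle C on *Maya₂*.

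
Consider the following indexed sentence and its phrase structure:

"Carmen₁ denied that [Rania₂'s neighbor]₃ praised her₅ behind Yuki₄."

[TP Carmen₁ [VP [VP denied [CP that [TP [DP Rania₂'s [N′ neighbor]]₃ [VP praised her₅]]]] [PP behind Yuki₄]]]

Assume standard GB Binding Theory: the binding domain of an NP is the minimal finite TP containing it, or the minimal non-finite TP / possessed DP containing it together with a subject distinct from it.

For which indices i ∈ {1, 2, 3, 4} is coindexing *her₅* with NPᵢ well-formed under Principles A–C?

{1, 2, 4}

*her* is a pronoun, so Principle B applies: it must be free in its binding domain.
Binding domain of *her₅*: the embedded TP, whose subject is [Rania₂'s neighbor]₃.
*Carmen₁* c-commands the pronoun but from outside its binding domain, and is not c-commanded by it → coindexation permitted.
*Rania₂* and the pronoun do not c-command one another → neither Principle B nor Principle C is at stake; coindexation permitted.
*[Rania₂'s neighbor]₃* c-commands the pronoun within its binding domain → coindexation would violate Principle B.
*Yuki₄* and the pronoun do not c-command one another → neither Principle B nor Principle C is at stake; coindexation permitted.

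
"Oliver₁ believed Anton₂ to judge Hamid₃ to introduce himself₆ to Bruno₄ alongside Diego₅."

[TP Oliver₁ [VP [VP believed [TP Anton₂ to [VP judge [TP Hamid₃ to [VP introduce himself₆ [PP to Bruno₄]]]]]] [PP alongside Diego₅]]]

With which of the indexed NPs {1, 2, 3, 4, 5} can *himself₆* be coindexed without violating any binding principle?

*himself* is an anaphor, so Principle A applies: it must be bound in its binding domain.
Binding domain of *himself₆*: the embedded TP, whose subject is Hamid₃.
*Oliver₁* c-commands the anaphor but is outside its binding domain → cannot satisfy Principle A.
*Anton₂* c-commands the anaphor but is outside its binding domain → cannot satisfy Principle A.
*Hamid₃* c-commands the anaphor within its binding domain → licit binder.
*Bruno₄* does not c-command the anaphor → cannot bind it.
*Diego₅* does not c-command the anaphor → cannot bind it.

{3}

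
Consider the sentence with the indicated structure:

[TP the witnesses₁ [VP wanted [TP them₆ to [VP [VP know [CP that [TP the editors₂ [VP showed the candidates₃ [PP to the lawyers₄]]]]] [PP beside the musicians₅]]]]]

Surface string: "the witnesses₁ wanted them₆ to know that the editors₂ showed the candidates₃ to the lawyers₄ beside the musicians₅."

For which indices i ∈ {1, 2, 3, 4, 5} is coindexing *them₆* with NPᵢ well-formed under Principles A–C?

*them* is a pronoun, so Principle B applies: it must be free in its binding domain.
Binding domain of *them₆*: the matrix TP, whose subject is the witnesses₁.
*the witnesses₁* c-commands the pronoun within its binding domain → coindexation would violate Principle B.
*the editors₂*: the pronoun c-commands this R-expression → coindexation would violate Principle C on *the editors₂*.
*the candidates₃*: the pronoun c-commands this R-expression → coindexation would violate Principle C on *the candidates₃*.
*the lawyers₄*: the pronoun c-commands this R-expression → coindexation would violate Principle C on *the lawyers₄*.
*the musicians₅*: the pronoun c-commands this R-expression → coindexation would violate Principle C on *the musicians₅*.

none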